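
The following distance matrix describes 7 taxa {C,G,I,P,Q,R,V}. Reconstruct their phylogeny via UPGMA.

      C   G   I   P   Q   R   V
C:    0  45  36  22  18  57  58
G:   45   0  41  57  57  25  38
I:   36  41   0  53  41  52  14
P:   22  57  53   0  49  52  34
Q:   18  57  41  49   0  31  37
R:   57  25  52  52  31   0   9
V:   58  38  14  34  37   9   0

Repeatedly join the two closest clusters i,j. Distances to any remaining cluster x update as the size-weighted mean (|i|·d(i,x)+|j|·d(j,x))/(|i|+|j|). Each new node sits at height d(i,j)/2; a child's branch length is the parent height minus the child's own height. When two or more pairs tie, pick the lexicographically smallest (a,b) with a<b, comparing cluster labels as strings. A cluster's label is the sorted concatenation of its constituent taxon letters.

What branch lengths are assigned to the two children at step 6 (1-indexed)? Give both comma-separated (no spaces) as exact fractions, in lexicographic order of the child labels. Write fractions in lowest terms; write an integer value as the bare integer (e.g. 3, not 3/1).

1. join R+V (d=9) ⇒ RV; edges |R|=9/2, |V|=9/2
  updated: d(C,RV)=115/2, d(G,RV)=63/2, d(I,RV)=33, d(P,RV)=43, d(Q,RV)=34
2. join C+Q (d=18) ⇒ CQ; edges |C|=9, |Q|=9
  updated: d(CQ,G)=51, d(CQ,I)=77/2, d(CQ,P)=71/2, d(CQ,RV)=183/4
3. join G+RV (d=63/2) ⇒ GRV; edges |G|=63/4, |RV|=45/4
  updated: d(CQ,GRV)=95/2, d(GRV,I)=107/3, d(GRV,P)=143/3
4. join CQ+P (d=71/2) ⇒ CPQ; edges |CQ|=35/4, |P|=71/4
  updated: d(CPQ,GRV)=428/9, d(CPQ,I)=130/3
5. join GRV+I (d=107/3) ⇒ GIRV; edges |GRV|=25/12, |I|=107/6
  updated: d(CPQ,GIRV)=93/2
6. join CPQ+GIRV (d=93/2) ⇒ CGIPQRV; edges |CPQ|=11/2, |GIRV|=65/12
final tree: (((C:9,Q:9):35/4,P:71/4):11/2,((G:63/4,(R:9/2,V:9/2):45/4):25/12,I:107/6):65/12)
total length: 334/3

11/2,65/12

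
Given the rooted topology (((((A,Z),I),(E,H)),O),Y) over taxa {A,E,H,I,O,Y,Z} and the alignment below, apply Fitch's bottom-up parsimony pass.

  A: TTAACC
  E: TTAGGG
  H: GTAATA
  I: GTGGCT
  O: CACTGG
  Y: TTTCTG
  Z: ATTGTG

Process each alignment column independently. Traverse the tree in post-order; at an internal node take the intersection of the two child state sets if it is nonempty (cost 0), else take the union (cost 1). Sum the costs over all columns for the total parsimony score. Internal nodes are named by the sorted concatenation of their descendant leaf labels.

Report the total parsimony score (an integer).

20

[col 0] AZ: children A:{T}, Z:{A} ∪→ {A,T}; cost 1
[col 0] AIZ: children AZ:{A,T}, I:{G} ∪→ {A,G,T}; cost 1
[col 0] EH: children E:{T}, H:{G} ∪→ {G,T}; cost 1
[col 0] AEHIZ: children AIZ:{A,G,T}, EH:{G,T} ∩→ {G,T}; cost 0
[col 0] AEHIOZ: children AEHIZ:{G,T}, O:{C} ∪→ {C,G,T}; cost 1
[col 0] AEHIOYZ: children AEHIOZ:{C,G,T}, Y:{T} ∩→ {T}; cost 0
[col 1] AZ: children A:{T}, Z:{T} ∩→ {T}; cost 0
[col 1] AIZ: children AZ:{T}, I:{T} ∩→ {T}; cost 0
[col 1] EH: children E:{T}, H:{T} ∩→ {T}; cost 0
[col 1] AEHIZ: children AIZ:{T}, EH:{T} ∩→ {T}; cost 0
[col 1] AEHIOZ: children AEHIZ:{T}, O:{A} ∪→ {A,T}; cost 1
[col 1] AEHIOYZ: children AEHIOZ:{A,T}, Y:{T} ∩→ {T}; cost 0
[col 2] AZ: children A:{A}, Z:{T} ∪→ {A,T}; cost 1
[col 2] AIZ: children AZ:{A,T}, I:{G} ∪→ {A,G,T}; cost 1
[col 2] EH: children E:{A}, H:{A} ∩→ {A}; cost 0
[col 2] AEHIZ: children AIZ:{A,G,T}, EH:{A} ∩→ {A}; cost 0
[col 2] AEHIOZ: children AEHIZ:{A}, O:{C} ∪→ {A,C}; cost 1
[col 2] AEHIOYZ: children AEHIOZ:{A,C}, Y:{T} ∪→ {A,C,T}; cost 1
[col 3] AZ: children A:{A}, Z:{G} ∪→ {A,G}; cost 1
[col 3] AIZ: children AZ:{A,G}, I:{G} ∩→ {G}; cost 0
[col 3] EH: children E:{G}, H:{A} ∪→ {A,G}; cost 1
[col 3] AEHIZ: children AIZ:{G}, EH:{A,G} ∩→ {G}; cost 0
[col 3] AEHIOZ: children AEHIZ:{G}, O:{T} ∪→ {G,T}; cost 1
[col 3] AEHIOYZ: children AEHIOZ:{G,T}, Y:{C} ∪→ {C,G,T}; cost 1
[col 4] AZ: children A:{C}, Z:{T} ∪→ {C,T}; cost 1
[col 4] AIZ: children AZ:{C,T}, I:{C} ∩→ {C}; cost 0
[col 4] EH: children E:{G}, H:{T} ∪→ {G,T}; cost 1
[col 4] AEHIZ: children AIZ:{C}, EH:{G,T} ∪→ {C,G,T}; cost 1
[col 4] AEHIOZ: children AEHIZ:{C,G,T}, O:{G} ∩→ {G}; cost 0
[col 4] AEHIOYZ: children AEHIOZ:{G}, Y:{T} ∪→ {G,T}; cost 1
[col 5] AZ: children A:{C}, Z:{G} ∪→ {C,G}; cost 1
[col 5] AIZ: children AZ:{C,G}, I:{T} ∪→ {C,G,T}; cost 1
[col 5] EH: children E:{G}, H:{A} ∪→ {A,G}; cost 1
[col 5] AEHIZ: children AIZ:{C,G,T}, EH:{A,G} ∩→ {G}; cost 0
[col 5] AEHIOZ: children AEHIZ:{G}, O:{G} ∩→ {G}; cost 0
[col 5] AEHIOYZ: children AEHIOZ:{G}, Y:{G} ∩→ {G}; cost 0
per-site changes: [4, 1, 4, 4, 4, 3]; total = 20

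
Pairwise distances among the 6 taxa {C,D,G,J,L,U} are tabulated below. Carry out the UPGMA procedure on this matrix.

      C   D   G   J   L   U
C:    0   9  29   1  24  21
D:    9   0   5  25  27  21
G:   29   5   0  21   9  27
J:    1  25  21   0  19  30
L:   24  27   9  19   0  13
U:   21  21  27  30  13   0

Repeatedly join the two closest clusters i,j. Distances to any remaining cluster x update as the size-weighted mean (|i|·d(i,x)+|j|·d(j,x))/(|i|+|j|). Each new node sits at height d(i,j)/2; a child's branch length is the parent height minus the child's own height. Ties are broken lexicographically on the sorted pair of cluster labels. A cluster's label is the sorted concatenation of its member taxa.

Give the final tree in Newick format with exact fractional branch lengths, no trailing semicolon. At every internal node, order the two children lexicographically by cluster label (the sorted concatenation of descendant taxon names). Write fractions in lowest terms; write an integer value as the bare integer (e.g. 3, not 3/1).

(((C:1/2,J:1/2):10,(D:5/2,G:5/2):8):5/8,(L:13/2,U:13/2):37/8)

step 1: merge (C,J) at d=1; branch lengths C→1/2, J→1/2; new cluster CJ
  updated: d(CJ,D)=17, d(CJ,G)=25, d(CJ,L)=43/2, d(CJ,U)=51/2
step 2: merge (D,G) at d=5; branch lengths D→5/2, G→5/2; new cluster DG
  updated: d(CJ,DG)=21, d(DG,L)=18, d(DG,U)=24
step 3: merge (L,U) at d=13; branch lengths L→13/2, U→13/2; new cluster LU
  updated: d(CJ,LU)=47/2, d(DG,LU)=21
step 4: merge (CJ,DG) at d=21; branch lengths CJ→10, DG→8; new cluster CDGJ
  updated: d(CDGJ,LU)=89/4
step 5: merge (CDGJ,LU) at d=89/4; branch lengths CDGJ→5/8, LU→37/8; new cluster CDGJLU
final tree: (((C:1/2,J:1/2):10,(D:5/2,G:5/2):8):5/8,(L:13/2,U:13/2):37/8)
total length: 169/4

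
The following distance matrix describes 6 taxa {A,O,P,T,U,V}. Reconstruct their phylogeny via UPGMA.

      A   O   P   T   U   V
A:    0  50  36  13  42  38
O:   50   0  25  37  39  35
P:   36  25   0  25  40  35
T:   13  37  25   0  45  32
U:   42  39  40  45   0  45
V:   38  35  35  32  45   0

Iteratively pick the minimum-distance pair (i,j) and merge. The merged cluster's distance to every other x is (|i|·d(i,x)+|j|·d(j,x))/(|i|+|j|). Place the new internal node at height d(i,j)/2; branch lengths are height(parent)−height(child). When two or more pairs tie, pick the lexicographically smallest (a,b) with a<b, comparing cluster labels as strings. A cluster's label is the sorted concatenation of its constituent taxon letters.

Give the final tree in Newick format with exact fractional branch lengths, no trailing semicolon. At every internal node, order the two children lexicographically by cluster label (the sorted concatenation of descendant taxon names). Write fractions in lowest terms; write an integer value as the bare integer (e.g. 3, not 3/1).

step 1: merge (A,T) at d=13; branch lengths A→13/2, T→13/2; new cluster AT
  updated: d(AT,O)=87/2, d(AT,P)=61/2, d(AT,U)=87/2, d(AT,V)=35
step 2: merge (O,P) at d=25; branch lengths O→25/2, P→25/2; new cluster OP
  updated: d(AT,OP)=37, d(OP,U)=79/2, d(OP,V)=35
step 3: merge (AT,V) at d=35; branch lengths AT→11, V→35/2; new cluster ATV
  updated: d(ATV,OP)=109/3, d(ATV,U)=44
step 4: merge (ATV,OP) at d=109/3; branch lengths ATV→2/3, OP→17/3; new cluster AOPTV
  updated: d(AOPTV,U)=211/5
step 5: merge (AOPTV,U) at d=211/5; branch lengths AOPTV→44/15, U→211/10; new cluster AOPTUV
final tree: ((((A:13/2,T:13/2):11,V:35/2):2/3,(O:25/2,P:25/2):17/3):44/15,U:211/10)
total length: 1453/15

((((A:13/2,T:13/2):11,V:35/2):2/3,(O:25/2,P:25/2):17/3):44/15,U:211/10)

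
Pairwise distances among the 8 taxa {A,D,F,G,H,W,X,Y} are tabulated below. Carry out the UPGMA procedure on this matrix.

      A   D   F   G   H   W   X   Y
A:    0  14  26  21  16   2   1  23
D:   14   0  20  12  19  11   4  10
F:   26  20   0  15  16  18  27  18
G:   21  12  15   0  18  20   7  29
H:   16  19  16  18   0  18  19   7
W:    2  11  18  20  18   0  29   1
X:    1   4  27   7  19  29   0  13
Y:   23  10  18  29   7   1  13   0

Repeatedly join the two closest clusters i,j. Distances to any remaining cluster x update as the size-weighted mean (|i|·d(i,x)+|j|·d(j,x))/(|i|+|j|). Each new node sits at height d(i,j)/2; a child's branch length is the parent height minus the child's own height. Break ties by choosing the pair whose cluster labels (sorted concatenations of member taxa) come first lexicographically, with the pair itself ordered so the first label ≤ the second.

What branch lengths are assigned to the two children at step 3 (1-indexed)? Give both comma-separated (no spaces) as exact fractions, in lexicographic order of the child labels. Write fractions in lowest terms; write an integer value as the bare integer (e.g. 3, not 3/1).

1. join A+X (d=1) ⇒ AX; edges |A|=1/2, |X|=1/2
  updated: d(AX,D)=9, d(AX,F)=53/2, d(AX,G)=14, d(AX,H)=35/2, d(AX,W)=31/2, d(AX,Y)=18
2. join W+Y (d=1) ⇒ WY; edges |W|=1/2, |Y|=1/2
  updated: d(AX,WY)=67/4, d(D,WY)=21/2, d(F,WY)=18, d(G,WY)=49/2, d(H,WY)=25/2
3. join AX+D (d=9) ⇒ ADX; edges |AX|=4, |D|=9/2
  updated: d(ADX,F)=73/3, d(ADX,G)=40/3, d(ADX,H)=18, d(ADX,WY)=44/3
4. join H+WY (d=25/2) ⇒ HWY; edges |H|=25/4, |WY|=23/4
  updated: d(ADX,HWY)=142/9, d(F,HWY)=52/3, d(G,HWY)=67/3
5. join ADX+G (d=40/3) ⇒ ADGX; edges |ADX|=13/6, |G|=20/3
  updated: d(ADGX,F)=22, d(ADGX,HWY)=209/12
6. join F+HWY (d=52/3) ⇒ FHWY; edges |F|=26/3, |HWY|=29/12
  updated: d(ADGX,FHWY)=297/16
7. join ADGX+FHWY (d=297/16) ⇒ ADFGHWXY; edges |ADGX|=251/96, |FHWY|=59/96
final tree: ((((A:1/2,X:1/2):4,D:9/2):13/6,G:20/3):251/96,(F:26/3,(H:25/4,(W:1/2,Y:1/2):23/4):29/12):59/96)
total length: 2191/48

4,9/2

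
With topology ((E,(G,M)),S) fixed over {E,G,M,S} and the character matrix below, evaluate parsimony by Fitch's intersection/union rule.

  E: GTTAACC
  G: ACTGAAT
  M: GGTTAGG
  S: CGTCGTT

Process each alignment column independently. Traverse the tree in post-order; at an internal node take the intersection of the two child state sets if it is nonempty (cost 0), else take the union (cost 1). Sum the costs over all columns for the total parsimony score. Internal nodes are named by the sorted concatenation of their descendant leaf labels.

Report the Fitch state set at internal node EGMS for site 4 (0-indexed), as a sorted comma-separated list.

site 0, node GM: G={A} ∪ M={G} → {A,G} (+1)
site 0, node EGM: E={G} ∩ GM={A,G} → {G} (+0)
site 0, node EGMS: EGM={G} ∪ S={C} → {C,G} (+1)
site 1, node GM: G={C} ∪ M={G} → {C,G} (+1)
site 1, node EGM: E={T} ∪ GM={C,G} → {C,G,T} (+1)
site 1, node EGMS: EGM={C,G,T} ∩ S={G} → {G} (+0)
site 2, node GM: G={T} ∩ M={T} → {T} (+0)
site 2, node EGM: E={T} ∩ GM={T} → {T} (+0)
site 2, node EGMS: EGM={T} ∩ S={T} → {T} (+0)
site 3, node GM: G={G} ∪ M={T} → {G,T} (+1)
site 3, node EGM: E={A} ∪ GM={G,T} → {A,G,T} (+1)
site 3, node EGMS: EGM={A,G,T} ∪ S={C} → {A,C,G,T} (+1)
site 4, node GM: G={A} ∩ M={A} → {A} (+0)
site 4, node EGM: E={A} ∩ GM={A} → {A} (+0)
site 4, node EGMS: EGM={A} ∪ S={G} → {A,G} (+1)
site 5, node GM: G={A} ∪ M={G} → {A,G} (+1)
site 5, node EGM: E={C} ∪ GM={A,G} → {A,C,G} (+1)
site 5, node EGMS: EGM={A,C,G} ∪ S={T} → {A,C,G,T} (+1)
site 6, node GM: G={T} ∪ M={G} → {G,T} (+1)
site 6, node EGM: E={C} ∪ GM={G,T} → {C,G,T} (+1)
site 6, node EGMS: EGM={C,G,T} ∩ S={T} → {T} (+0)
per-site changes: [2, 2, 0, 3, 1, 3, 2]; total = 13

A,G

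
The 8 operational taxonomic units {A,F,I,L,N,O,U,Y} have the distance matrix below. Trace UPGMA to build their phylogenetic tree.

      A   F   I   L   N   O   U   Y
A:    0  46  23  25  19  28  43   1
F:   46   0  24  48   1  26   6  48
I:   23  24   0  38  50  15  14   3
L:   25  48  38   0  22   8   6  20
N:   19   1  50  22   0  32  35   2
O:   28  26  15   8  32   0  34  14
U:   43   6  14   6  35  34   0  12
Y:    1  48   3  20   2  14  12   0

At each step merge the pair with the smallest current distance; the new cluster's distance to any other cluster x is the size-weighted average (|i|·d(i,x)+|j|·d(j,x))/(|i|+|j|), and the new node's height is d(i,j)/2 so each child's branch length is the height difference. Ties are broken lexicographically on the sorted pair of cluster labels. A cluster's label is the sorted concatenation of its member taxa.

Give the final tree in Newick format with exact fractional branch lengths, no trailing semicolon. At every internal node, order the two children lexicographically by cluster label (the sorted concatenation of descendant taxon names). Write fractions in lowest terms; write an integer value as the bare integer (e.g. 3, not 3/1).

(((((A:1/2,Y:1/2):6,I:13/2):3,O:19/2):21/8,(L:3,U:3):73/8):67/24,(F:1/2,N:1/2):173/12)

step 1: merge (A,Y) at d=1; branch lengths A→1/2, Y→1/2; new cluster AY
  updated: d(AY,F)=47, d(AY,I)=13, d(AY,L)=45/2, d(AY,N)=21/2, d(AY,O)=21, d(AY,U)=55/2
step 2: merge (F,N) at d=1; branch lengths F→1/2, N→1/2; new cluster FN
  updated: d(AY,FN)=115/4, d(FN,I)=37, d(FN,L)=35, d(FN,O)=29, d(FN,U)=41/2
step 3: merge (L,U) at d=6; branch lengths L→3, U→3; new cluster LU
  updated: d(AY,LU)=25, d(FN,LU)=111/4, d(I,LU)=26, d(LU,O)=21
step 4: merge (AY,I) at d=13; branch lengths AY→6, I→13/2; new cluster AIY
  updated: d(AIY,FN)=63/2, d(AIY,LU)=76/3, d(AIY,O)=19
step 5: merge (AIY,O) at d=19; branch lengths AIY→3, O→19/2; new cluster AIOY
  updated: d(AIOY,FN)=247/8, d(AIOY,LU)=97/4
step 6: merge (AIOY,LU) at d=97/4; branch lengths AIOY→21/8, LU→73/8; new cluster AILOUY
  updated: d(AILOUY,FN)=179/6
step 7: merge (AILOUY,FN) at d=179/6; branch lengths AILOUY→67/24, FN→173/12; new cluster AFILNOUY
final tree: (((((A:1/2,Y:1/2):6,I:13/2):3,O:19/2):21/8,(L:3,U:3):73/8):67/24,(F:1/2,N:1/2):173/12)
total length: 1487/24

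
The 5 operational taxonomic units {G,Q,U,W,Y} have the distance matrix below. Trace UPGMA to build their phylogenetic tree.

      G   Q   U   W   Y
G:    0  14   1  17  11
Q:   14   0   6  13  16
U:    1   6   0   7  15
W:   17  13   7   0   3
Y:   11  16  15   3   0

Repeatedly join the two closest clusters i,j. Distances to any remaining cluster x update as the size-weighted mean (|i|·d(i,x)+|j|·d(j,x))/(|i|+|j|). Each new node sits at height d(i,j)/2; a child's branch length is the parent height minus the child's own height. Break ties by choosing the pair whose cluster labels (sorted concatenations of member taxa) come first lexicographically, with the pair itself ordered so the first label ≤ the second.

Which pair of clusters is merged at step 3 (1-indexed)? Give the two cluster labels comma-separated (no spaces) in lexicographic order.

GU,Q

1. join G+U (d=1) ⇒ GU; edges |G|=1/2, |U|=1/2
  updated: d(GU,Q)=10, d(GU,W)=12, d(GU,Y)=13
2. join W+Y (d=3) ⇒ WY; edges |W|=3/2, |Y|=3/2
  updated: d(GU,WY)=25/2, d(Q,WY)=29/2
3. join GU+Q (d=10) ⇒ GQU; edges |GU|=9/2, |Q|=5
  updated: d(GQU,WY)=79/6
4. join GQU+WY (d=79/6) ⇒ GQUWY; edges |GQU|=19/12, |WY|=61/12
final tree: (((G:1/2,U:1/2):9/2,Q:5):19/12,(W:3/2,Y:3/2):61/12)
total length: 121/6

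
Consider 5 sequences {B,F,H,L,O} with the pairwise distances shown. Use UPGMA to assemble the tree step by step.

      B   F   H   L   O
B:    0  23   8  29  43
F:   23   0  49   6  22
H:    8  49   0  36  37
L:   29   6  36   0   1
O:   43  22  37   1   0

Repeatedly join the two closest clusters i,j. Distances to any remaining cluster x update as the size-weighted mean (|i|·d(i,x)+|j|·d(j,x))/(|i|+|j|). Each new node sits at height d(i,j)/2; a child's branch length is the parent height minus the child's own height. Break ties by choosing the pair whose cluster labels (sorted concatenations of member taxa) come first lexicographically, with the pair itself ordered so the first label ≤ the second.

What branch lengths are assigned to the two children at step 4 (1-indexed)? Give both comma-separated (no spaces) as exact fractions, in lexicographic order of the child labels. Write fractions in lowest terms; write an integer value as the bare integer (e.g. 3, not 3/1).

169/12,133/12

1. join L+O (d=1) ⇒ LO; edges |L|=1/2, |O|=1/2
  updated: d(B,LO)=36, d(F,LO)=14, d(H,LO)=73/2
2. join B+H (d=8) ⇒ BH; edges |B|=4, |H|=4
  updated: d(BH,F)=36, d(BH,LO)=145/4
3. join F+LO (d=14) ⇒ FLO; edges |F|=7, |LO|=13/2
  updated: d(BH,FLO)=217/6
4. join BH+FLO (d=217/6) ⇒ BFHLO; edges |BH|=169/12, |FLO|=133/12
final tree: ((B:4,H:4):169/12,(F:7,(L:1/2,O:1/2):13/2):133/12)
total length: 143/3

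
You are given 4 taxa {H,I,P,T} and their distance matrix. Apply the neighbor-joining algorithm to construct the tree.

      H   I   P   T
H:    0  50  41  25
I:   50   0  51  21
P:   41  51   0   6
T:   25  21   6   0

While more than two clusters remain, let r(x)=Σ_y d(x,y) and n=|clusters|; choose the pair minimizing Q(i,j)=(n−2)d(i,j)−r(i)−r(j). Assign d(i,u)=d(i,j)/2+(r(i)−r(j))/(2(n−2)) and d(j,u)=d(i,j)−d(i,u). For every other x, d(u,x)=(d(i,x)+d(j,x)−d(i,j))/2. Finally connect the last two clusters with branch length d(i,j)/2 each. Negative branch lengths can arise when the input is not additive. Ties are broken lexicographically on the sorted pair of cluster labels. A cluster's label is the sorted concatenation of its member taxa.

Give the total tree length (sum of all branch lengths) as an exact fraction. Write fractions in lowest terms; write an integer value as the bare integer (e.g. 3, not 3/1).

1. join H+I (d=50, Q=-138) ⇒ HI; edges |H|=47/2, |I|=53/2
  updated: d(HI,P)=21, d(HI,T)=-2
2. join HI+P (d=21, Q=-25) ⇒ HIP; edges |HI|=13/2, |P|=29/2
  updated: d(HIP,T)=-17/2
3. join HIP+T (d=-17/2) ⇒ HIPT; edges |HIP|=-17/4, |T|=-17/4
final tree: (((H:47/2,I:53/2):13/2,P:29/2):-17/4,T:-17/4)
total length: 125/2

125/2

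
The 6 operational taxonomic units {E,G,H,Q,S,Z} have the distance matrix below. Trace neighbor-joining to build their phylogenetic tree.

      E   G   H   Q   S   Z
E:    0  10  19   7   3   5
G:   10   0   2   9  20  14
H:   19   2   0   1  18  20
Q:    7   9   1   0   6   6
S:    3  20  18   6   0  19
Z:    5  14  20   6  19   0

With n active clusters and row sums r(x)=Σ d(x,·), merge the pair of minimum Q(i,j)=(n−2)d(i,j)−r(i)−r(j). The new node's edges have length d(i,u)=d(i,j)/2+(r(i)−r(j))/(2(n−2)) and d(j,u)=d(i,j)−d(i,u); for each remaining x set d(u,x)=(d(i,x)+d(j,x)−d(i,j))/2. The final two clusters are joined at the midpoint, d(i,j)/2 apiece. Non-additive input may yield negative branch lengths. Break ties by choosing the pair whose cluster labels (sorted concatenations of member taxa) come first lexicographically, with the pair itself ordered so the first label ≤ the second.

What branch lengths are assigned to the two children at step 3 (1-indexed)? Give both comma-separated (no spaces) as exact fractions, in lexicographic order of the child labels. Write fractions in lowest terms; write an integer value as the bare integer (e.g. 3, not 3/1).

step 1: merge (G,H) at d=2, Q=-107; branch lengths G→3/8, H→13/8; new cluster GH
  updated: d(E,GH)=27/2, d(GH,Q)=4, d(GH,S)=18, d(GH,Z)=16
step 2: merge (E,S) at d=3, Q=-131/2; branch lengths E→-17/12, S→53/12; new cluster ES
  updated: d(ES,GH)=57/4, d(ES,Q)=5, d(ES,Z)=21/2
step 3: merge (ES,Z) at d=21/2, Q=-165/4; branch lengths ES→73/16, Z→95/16; new cluster ESZ
  updated: d(ESZ,GH)=79/8, d(ESZ,Q)=1/4
step 4: merge (ESZ,GH) at d=79/8, Q=-113/8; branch lengths ESZ→49/16, GH→109/16; new cluster EGHSZ
  updated: d(EGHSZ,Q)=-45/16
step 5: merge (EGHSZ,Q) at d=-45/16; branch lengths EGHSZ→-45/32, Q→-45/32; new cluster EGHQSZ
final tree: ((((E:-17/12,S:53/12):73/16,Z:95/16):49/16,(G:3/8,H:13/8):109/16):-45/32,Q:-45/32)
total length: 361/16

73/16,95/16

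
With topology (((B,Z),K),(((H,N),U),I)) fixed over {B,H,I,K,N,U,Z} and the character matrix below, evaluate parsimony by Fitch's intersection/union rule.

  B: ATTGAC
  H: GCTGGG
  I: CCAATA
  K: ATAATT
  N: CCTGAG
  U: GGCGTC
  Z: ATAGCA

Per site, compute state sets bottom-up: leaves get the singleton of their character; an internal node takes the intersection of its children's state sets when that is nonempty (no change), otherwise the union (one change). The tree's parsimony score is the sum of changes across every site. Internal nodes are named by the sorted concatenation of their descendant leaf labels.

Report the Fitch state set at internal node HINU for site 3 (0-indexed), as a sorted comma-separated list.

A,G

BZ@0: {A} ∩ {A} = {A} (intersection, +0)
BKZ@0: {A} ∩ {A} = {A} (intersection, +0)
HN@0: {G} ∪ {C} = {C,G} (union, +1)
HNU@0: {C,G} ∩ {G} = {G} (intersection, +0)
HINU@0: {G} ∪ {C} = {C,G} (union, +1)
BHIKNUZ@0: {A} ∪ {C,G} = {A,C,G} (union, +1)
BZ@1: {T} ∩ {T} = {T} (intersection, +0)
BKZ@1: {T} ∩ {T} = {T} (intersection, +0)
HN@1: {C} ∩ {C} = {C} (intersection, +0)
HNU@1: {C} ∪ {G} = {C,G} (union, +1)
HINU@1: {C,G} ∩ {C} = {C} (intersection, +0)
BHIKNUZ@1: {T} ∪ {C} = {C,T} (union, +1)
BZ@2: {T} ∪ {A} = {A,T} (union, +1)
BKZ@2: {A,T} ∩ {A} = {A} (intersection, +0)
HN@2: {T} ∩ {T} = {T} (intersection, +0)
HNU@2: {T} ∪ {C} = {C,T} (union, +1)
HINU@2: {C,T} ∪ {A} = {A,C,T} (union, +1)
BHIKNUZ@2: {A} ∩ {A,C,T} = {A} (intersection, +0)
BZ@3: {G} ∩ {G} = {G} (intersection, +0)
BKZ@3: {G} ∪ {A} = {A,G} (union, +1)
HN@3: {G} ∩ {G} = {G} (intersection, +0)
HNU@3: {G} ∩ {G} = {G} (intersection, +0)
HINU@3: {G} ∪ {A} = {A,G} (union, +1)
BHIKNUZ@3: {A,G} ∩ {A,G} = {A,G} (intersection, +0)
BZ@4: {A} ∪ {C} = {A,C} (union, +1)
BKZ@4: {A,C} ∪ {T} = {A,C,T} (union, +1)
HN@4: {G} ∪ {A} = {A,G} (union, +1)
HNU@4: {A,G} ∪ {T} = {A,G,T} (union, +1)
HINU@4: {A,G,T} ∩ {T} = {T} (intersection, +0)
BHIKNUZ@4: {A,C,T} ∩ {T} = {T} (intersection, +0)
BZ@5: {C} ∪ {A} = {A,C} (union, +1)
BKZ@5: {A,C} ∪ {T} = {A,C,T} (union, +1)
HN@5: {G} ∩ {G} = {G} (intersection, +0)
HNU@5: {G} ∪ {C} = {C,G} (union, +1)
HINU@5: {C,G} ∪ {A} = {A,C,G} (union, +1)
BHIKNUZ@5: {A,C,T} ∩ {A,C,G} = {A,C} (intersection, +0)
per-site changes: [3, 2, 3, 2, 4, 4]; total = 18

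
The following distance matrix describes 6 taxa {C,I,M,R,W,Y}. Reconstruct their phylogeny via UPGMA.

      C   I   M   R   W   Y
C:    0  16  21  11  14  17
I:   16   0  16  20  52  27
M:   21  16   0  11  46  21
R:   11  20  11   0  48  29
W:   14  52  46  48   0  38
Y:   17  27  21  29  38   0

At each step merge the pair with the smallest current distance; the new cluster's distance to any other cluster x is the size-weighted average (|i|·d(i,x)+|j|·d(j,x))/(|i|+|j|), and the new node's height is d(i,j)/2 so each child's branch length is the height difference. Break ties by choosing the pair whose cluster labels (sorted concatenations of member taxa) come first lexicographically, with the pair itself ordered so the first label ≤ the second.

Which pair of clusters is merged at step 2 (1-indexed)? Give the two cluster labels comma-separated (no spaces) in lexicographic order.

CR,M

iteration 1: select C,R (d=11); attach at lengths (11/2, 11/2); label the merged cluster CR
  updated: d(CR,I)=18, d(CR,M)=16, d(CR,W)=31, d(CR,Y)=23
iteration 2: select CR,M (d=16); attach at lengths (5/2, 8); label the merged cluster CMR
  updated: d(CMR,I)=52/3, d(CMR,W)=36, d(CMR,Y)=67/3
iteration 3: select CMR,I (d=52/3); attach at lengths (2/3, 26/3); label the merged cluster CIMR
  updated: d(CIMR,W)=40, d(CIMR,Y)=47/2
iteration 4: select CIMR,Y (d=47/2); attach at lengths (37/12, 47/4); label the merged cluster CIMRY
  updated: d(CIMRY,W)=198/5
iteration 5: select CIMRY,W (d=198/5); attach at lengths (161/20, 99/5); label the merged cluster CIMRWY
final tree: (((((C:11/2,R:11/2):5/2,M:8):2/3,I:26/3):37/12,Y:47/4):161/20,W:99/5)
total length: 4411/60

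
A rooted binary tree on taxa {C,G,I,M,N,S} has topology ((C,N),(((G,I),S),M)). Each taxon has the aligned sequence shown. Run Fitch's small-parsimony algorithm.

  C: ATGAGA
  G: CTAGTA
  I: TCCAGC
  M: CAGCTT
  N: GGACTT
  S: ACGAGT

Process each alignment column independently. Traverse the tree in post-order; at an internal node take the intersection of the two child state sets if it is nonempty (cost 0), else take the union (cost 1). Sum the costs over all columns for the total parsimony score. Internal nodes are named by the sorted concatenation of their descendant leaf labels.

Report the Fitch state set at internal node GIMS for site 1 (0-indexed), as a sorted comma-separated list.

A,C

CN@0: {A} ∪ {G} = {A,G} (union, +1)
GI@0: {C} ∪ {T} = {C,T} (union, +1)
GIS@0: {C,T} ∪ {A} = {A,C,T} (union, +1)
GIMS@0: {A,C,T} ∩ {C} = {C} (intersection, +0)
CGIMNS@0: {A,G} ∪ {C} = {A,C,G} (union, +1)
CN@1: {T} ∪ {G} = {G,T} (union, +1)
GI@1: {T} ∪ {C} = {C,T} (union, +1)
GIS@1: {C,T} ∩ {C} = {C} (intersection, +0)
GIMS@1: {C} ∪ {A} = {A,C} (union, +1)
CGIMNS@1: {G,T} ∪ {A,C} = {A,C,G,T} (union, +1)
CN@2: {G} ∪ {A} = {A,G} (union, +1)
GI@2: {A} ∪ {C} = {A,C} (union, +1)
GIS@2: {A,C} ∪ {G} = {A,C,G} (union, +1)
GIMS@2: {A,C,G} ∩ {G} = {G} (intersection, +0)
CGIMNS@2: {A,G} ∩ {G} = {G} (intersection, +0)
CN@3: {A} ∪ {C} = {A,C} (union, +1)
GI@3: {G} ∪ {A} = {A,G} (union, +1)
GIS@3: {A,G} ∩ {A} = {A} (intersection, +0)
GIMS@3: {A} ∪ {C} = {A,C} (union, +1)
CGIMNS@3: {A,C} ∩ {A,C} = {A,C} (intersection, +0)
CN@4: {G} ∪ {T} = {G,T} (union, +1)
GI@4: {T} ∪ {G} = {G,T} (union, +1)
GIS@4: {G,T} ∩ {G} = {G} (intersection, +0)
GIMS@4: {G} ∪ {T} = {G,T} (union, +1)
CGIMNS@4: {G,T} ∩ {G,T} = {G,T} (intersection, +0)
CN@5: {A} ∪ {T} = {A,T} (union, +1)
GI@5: {A} ∪ {C} = {A,C} (union, +1)
GIS@5: {A,C} ∪ {T} = {A,C,T} (union, +1)
GIMS@5: {A,C,T} ∩ {T} = {T} (intersection, +0)
CGIMNS@5: {A,T} ∩ {T} = {T} (intersection, +0)
per-site changes: [4, 4, 3, 3, 3, 3]; total = 20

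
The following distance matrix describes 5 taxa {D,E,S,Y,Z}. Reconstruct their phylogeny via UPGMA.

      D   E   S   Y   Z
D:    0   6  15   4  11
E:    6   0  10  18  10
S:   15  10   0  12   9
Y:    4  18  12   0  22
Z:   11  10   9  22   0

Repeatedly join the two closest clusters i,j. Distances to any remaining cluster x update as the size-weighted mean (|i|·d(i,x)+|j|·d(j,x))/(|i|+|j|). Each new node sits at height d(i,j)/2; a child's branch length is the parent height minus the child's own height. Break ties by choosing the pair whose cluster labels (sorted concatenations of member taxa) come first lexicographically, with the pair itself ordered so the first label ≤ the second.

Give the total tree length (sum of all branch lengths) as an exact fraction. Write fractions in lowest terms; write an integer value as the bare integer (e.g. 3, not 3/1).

step 1: merge (D,Y) at d=4; branch lengths D→2, Y→2; new cluster DY
  updated: d(DY,E)=12, d(DY,S)=27/2, d(DY,Z)=33/2
step 2: merge (S,Z) at d=9; branch lengths S→9/2, Z→9/2; new cluster SZ
  updated: d(DY,SZ)=15, d(E,SZ)=10
step 3: merge (E,SZ) at d=10; branch lengths E→5, SZ→1/2; new cluster ESZ
  updated: d(DY,ESZ)=14
step 4: merge (DY,ESZ) at d=14; branch lengths DY→5, ESZ→2; new cluster DESYZ
final tree: ((D:2,Y:2):5,(E:5,(S:9/2,Z:9/2):1/2):2)
total length: 51/2

51/2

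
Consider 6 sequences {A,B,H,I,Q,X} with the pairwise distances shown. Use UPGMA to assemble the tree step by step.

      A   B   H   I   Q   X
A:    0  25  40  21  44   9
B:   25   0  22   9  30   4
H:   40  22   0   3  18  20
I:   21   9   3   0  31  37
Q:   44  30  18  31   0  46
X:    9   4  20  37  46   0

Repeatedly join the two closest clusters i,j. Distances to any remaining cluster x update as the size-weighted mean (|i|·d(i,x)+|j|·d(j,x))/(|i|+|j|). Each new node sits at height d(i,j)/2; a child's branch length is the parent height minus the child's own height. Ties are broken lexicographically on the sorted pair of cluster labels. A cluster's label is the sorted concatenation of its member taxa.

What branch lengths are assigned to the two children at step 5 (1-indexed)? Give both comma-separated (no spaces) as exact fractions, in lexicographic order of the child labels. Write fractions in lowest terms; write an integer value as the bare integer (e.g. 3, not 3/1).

iteration 1: select H,I (d=3); attach at lengths (3/2, 3/2); label the merged cluster HI
  updated: d(A,HI)=61/2, d(B,HI)=31/2, d(HI,Q)=49/2, d(HI,X)=57/2
iteration 2: select B,X (d=4); attach at lengths (2, 2); label the merged cluster BX
  updated: d(A,BX)=17, d(BX,HI)=22, d(BX,Q)=38
iteration 3: select A,BX (d=17); attach at lengths (17/2, 13/2); label the merged cluster ABX
  updated: d(ABX,HI)=149/6, d(ABX,Q)=40
iteration 4: select HI,Q (d=49/2); attach at lengths (43/4, 49/4); label the merged cluster HIQ
  updated: d(ABX,HIQ)=269/9
iteration 5: select ABX,HIQ (d=269/9); attach at lengths (58/9, 97/36); label the merged cluster ABHIQX
final tree: ((A:17/2,(B:2,X:2):13/2):58/9,((H:3/2,I:3/2):43/4,Q:49/4):97/36)
total length: 1949/36

58/9,97/36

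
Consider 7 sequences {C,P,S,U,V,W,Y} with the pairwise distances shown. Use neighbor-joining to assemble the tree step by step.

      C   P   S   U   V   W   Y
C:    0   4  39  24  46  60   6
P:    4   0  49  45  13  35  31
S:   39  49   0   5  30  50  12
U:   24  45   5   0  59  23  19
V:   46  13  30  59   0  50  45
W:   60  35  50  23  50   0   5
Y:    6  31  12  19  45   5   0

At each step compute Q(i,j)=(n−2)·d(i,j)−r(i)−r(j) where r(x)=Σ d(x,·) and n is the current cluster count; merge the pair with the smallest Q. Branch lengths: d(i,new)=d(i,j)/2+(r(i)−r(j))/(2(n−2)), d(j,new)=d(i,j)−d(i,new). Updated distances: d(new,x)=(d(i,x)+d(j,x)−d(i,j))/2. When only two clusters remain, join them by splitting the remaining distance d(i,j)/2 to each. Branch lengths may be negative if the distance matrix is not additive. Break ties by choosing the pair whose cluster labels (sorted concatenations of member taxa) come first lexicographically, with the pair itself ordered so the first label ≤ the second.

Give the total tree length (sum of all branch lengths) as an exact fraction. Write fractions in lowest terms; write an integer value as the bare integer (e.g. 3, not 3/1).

597/8

step 1: merge (P,V) at d=13, Q=-355; branch lengths P→-1/10, V→131/10; new cluster PV
  updated: d(C,PV)=37/2, d(PV,S)=33, d(PV,U)=91/2, d(PV,W)=36, d(PV,Y)=63/2
step 2: merge (C,PV) at d=37/2, Q=-238; branch lengths C→57/8, PV→91/8; new cluster CPV
  updated: d(CPV,S)=107/4, d(CPV,U)=51/2, d(CPV,W)=155/4, d(CPV,Y)=19/2
step 3: merge (S,U) at d=5, Q=-605/4; branch lengths S→145/24, U→-25/24; new cluster SU
  updated: d(CPV,SU)=189/8, d(SU,W)=34, d(SU,Y)=13
step 4: merge (CPV,SU) at d=189/8, Q=-381/4; branch lengths CPV→97/8, SU→23/2; new cluster CPSUV
  updated: d(CPSUV,W)=393/16, d(CPSUV,Y)=-9/16
step 5: merge (CPSUV,W) at d=393/16, Q=-29; branch lengths CPSUV→19/2, W→241/16; new cluster CPSUVW
  updated: d(CPSUVW,Y)=-161/16
step 6: merge (CPSUVW,Y) at d=-161/16; branch lengths CPSUVW→-161/32, Y→-161/32; new cluster CPSUVWY
final tree: ((((C:57/8,(P:-1/10,V:131/10):91/8):97/8,(S:145/24,U:-25/24):23/2):19/2,W:241/16):-161/32,Y:-161/32)
total length: 597/8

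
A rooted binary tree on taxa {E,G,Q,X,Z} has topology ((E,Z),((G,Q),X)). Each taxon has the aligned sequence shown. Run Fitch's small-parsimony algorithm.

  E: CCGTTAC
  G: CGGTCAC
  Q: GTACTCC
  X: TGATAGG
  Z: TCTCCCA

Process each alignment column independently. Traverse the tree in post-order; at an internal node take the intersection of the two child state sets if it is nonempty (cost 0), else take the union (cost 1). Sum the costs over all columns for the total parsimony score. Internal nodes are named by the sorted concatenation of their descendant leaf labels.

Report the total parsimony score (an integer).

EZ@0: {C} ∪ {T} = {C,T} (union, +1)
GQ@0: {C} ∪ {G} = {C,G} (union, +1)
GQX@0: {C,G} ∪ {T} = {C,G,T} (union, +1)
EGQXZ@0: {C,T} ∩ {C,G,T} = {C,T} (intersection, +0)
EZ@1: {C} ∩ {C} = {C} (intersection, +0)
GQ@1: {G} ∪ {T} = {G,T} (union, +1)
GQX@1: {G,T} ∩ {G} = {G} (intersection, +0)
EGQXZ@1: {C} ∪ {G} = {C,G} (union, +1)
EZ@2: {G} ∪ {T} = {G,T} (union, +1)
GQ@2: {G} ∪ {A} = {A,G} (union, +1)
GQX@2: {A,G} ∩ {A} = {A} (intersection, +0)
EGQXZ@2: {G,T} ∪ {A} = {A,G,T} (union, +1)
EZ@3: {T} ∪ {C} = {C,T} (union, +1)
GQ@3: {T} ∪ {C} = {C,T} (union, +1)
GQX@3: {C,T} ∩ {T} = {T} (intersection, +0)
EGQXZ@3: {C,T} ∩ {T} = {T} (intersection, +0)
EZ@4: {T} ∪ {C} = {C,T} (union, +1)
GQ@4: {C} ∪ {T} = {C,T} (union, +1)
GQX@4: {C,T} ∪ {A} = {A,C,T} (union, +1)
EGQXZ@4: {C,T} ∩ {A,C,T} = {C,T} (intersection, +0)
EZ@5: {A} ∪ {C} = {A,C} (union, +1)
GQ@5: {A} ∪ {C} = {A,C} (union, +1)
GQX@5: {A,C} ∪ {G} = {A,C,G} (union, +1)
EGQXZ@5: {A,C} ∩ {A,C,G} = {A,C} (intersection, +0)
EZ@6: {C} ∪ {A} = {A,C} (union, +1)
GQ@6: {C} ∩ {C} = {C} (intersection, +0)
GQX@6: {C} ∪ {G} = {C,G} (union, +1)
EGQXZ@6: {A,C} ∩ {C,G} = {C} (intersection, +0)
per-site changes: [3, 2, 3, 2, 3, 3, 2]; total = 18

18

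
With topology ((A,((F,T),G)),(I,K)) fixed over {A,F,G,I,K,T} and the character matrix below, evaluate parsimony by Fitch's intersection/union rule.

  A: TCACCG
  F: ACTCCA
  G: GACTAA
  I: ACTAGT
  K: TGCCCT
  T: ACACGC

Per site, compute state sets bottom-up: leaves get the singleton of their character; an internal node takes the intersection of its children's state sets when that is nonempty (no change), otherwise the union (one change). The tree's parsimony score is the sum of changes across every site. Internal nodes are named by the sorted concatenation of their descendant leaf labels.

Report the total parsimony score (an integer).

17

FT@0: {A} ∩ {A} = {A} (intersection, +0)
FGT@0: {A} ∪ {G} = {A,G} (union, +1)
AFGT@0: {T} ∪ {A,G} = {A,G,T} (union, +1)
IK@0: {A} ∪ {T} = {A,T} (union, +1)
AFGIKT@0: {A,G,T} ∩ {A,T} = {A,T} (intersection, +0)
FT@1: {C} ∩ {C} = {C} (intersection, +0)
FGT@1: {C} ∪ {A} = {A,C} (union, +1)
AFGT@1: {C} ∩ {A,C} = {C} (intersection, +0)
IK@1: {C} ∪ {G} = {C,G} (union, +1)
AFGIKT@1: {C} ∩ {C,G} = {C} (intersection, +0)
FT@2: {T} ∪ {A} = {A,T} (union, +1)
FGT@2: {A,T} ∪ {C} = {A,C,T} (union, +1)
AFGT@2: {A} ∩ {A,C,T} = {A} (intersection, +0)
IK@2: {T} ∪ {C} = {C,T} (union, +1)
AFGIKT@2: {A} ∪ {C,T} = {A,C,T} (union, +1)
FT@3: {C} ∩ {C} = {C} (intersection, +0)
FGT@3: {C} ∪ {T} = {C,T} (union, +1)
AFGT@3: {C} ∩ {C,T} = {C} (intersection, +0)
IK@3: {A} ∪ {C} = {A,C} (union, +1)
AFGIKT@3: {C} ∩ {A,C} = {C} (intersection, +0)
FT@4: {C} ∪ {G} = {C,G} (union, +1)
FGT@4: {C,G} ∪ {A} = {A,C,G} (union, +1)
AFGT@4: {C} ∩ {A,C,G} = {C} (intersection, +0)
IK@4: {G} ∪ {C} = {C,G} (union, +1)
AFGIKT@4: {C} ∩ {C,G} = {C} (intersection, +0)
FT@5: {A} ∪ {C} = {A,C} (union, +1)
FGT@5: {A,C} ∩ {A} = {A} (intersection, +0)
AFGT@5: {G} ∪ {A} = {A,G} (union, +1)
IK@5: {T} ∩ {T} = {T} (intersection, +0)
AFGIKT@5: {A,G} ∪ {T} = {A,G,T} (union, +1)
per-site changes: [3, 2, 4, 2, 3, 3]; total = 17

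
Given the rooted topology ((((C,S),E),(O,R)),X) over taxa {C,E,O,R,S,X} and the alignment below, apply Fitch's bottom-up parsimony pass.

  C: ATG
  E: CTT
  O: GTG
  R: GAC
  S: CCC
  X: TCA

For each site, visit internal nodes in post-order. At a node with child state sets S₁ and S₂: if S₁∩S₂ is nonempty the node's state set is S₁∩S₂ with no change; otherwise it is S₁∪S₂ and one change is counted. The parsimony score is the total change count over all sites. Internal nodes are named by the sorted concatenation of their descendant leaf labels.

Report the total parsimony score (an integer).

site 0, node CS: C={A} ∪ S={C} → {A,C} (+1)
site 0, node CES: CS={A,C} ∩ E={C} → {C} (+0)
site 0, node OR: O={G} ∩ R={G} → {G} (+0)
site 0, node CEORS: CES={C} ∪ OR={G} → {C,G} (+1)
site 0, node CEORSX: CEORS={C,G} ∪ X={T} → {C,G,T} (+1)
site 1, node CS: C={T} ∪ S={C} → {C,T} (+1)
site 1, node CES: CS={C,T} ∩ E={T} → {T} (+0)
site 1, node OR: O={T} ∪ R={A} → {A,T} (+1)
site 1, node CEORS: CES={T} ∩ OR={A,T} → {T} (+0)
site 1, node CEORSX: CEORS={T} ∪ X={C} → {C,T} (+1)
site 2, node CS: C={G} ∪ S={C} → {C,G} (+1)
site 2, node CES: CS={C,G} ∪ E={T} → {C,G,T} (+1)
site 2, node OR: O={G} ∪ R={C} → {C,G} (+1)
site 2, node CEORS: CES={C,G,T} ∩ OR={C,G} → {C,G} (+0)
site 2, node CEORSX: CEORS={C,G} ∪ X={A} → {A,C,G} (+1)
per-site changes: [3, 3, 4]; total = 10

10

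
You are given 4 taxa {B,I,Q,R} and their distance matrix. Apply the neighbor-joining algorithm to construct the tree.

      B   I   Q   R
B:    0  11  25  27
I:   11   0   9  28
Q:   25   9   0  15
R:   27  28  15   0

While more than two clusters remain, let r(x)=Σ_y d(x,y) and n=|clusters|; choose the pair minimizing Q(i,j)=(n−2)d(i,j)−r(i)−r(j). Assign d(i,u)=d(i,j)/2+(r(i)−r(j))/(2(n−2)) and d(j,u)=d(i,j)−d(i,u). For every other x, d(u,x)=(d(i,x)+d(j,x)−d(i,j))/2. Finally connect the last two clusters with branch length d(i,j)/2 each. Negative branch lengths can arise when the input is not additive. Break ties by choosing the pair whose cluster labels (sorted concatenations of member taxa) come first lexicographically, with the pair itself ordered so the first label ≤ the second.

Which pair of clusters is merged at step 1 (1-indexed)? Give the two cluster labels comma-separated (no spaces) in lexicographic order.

step 1: merge (B,I) at d=11, Q=-89; branch lengths B→37/4, I→7/4; new cluster BI
  updated: d(BI,Q)=23/2, d(BI,R)=22
step 2: merge (BI,Q) at d=23/2, Q=-97/2; branch lengths BI→37/4, Q→9/4; new cluster BIQ
  updated: d(BIQ,R)=51/4
step 3: merge (BIQ,R) at d=51/4; branch lengths BIQ→51/8, R→51/8; new cluster BIQR
final tree: (((B:37/4,I:7/4):37/4,Q:9/4):51/8,R:51/8)
total length: 141/4

B,I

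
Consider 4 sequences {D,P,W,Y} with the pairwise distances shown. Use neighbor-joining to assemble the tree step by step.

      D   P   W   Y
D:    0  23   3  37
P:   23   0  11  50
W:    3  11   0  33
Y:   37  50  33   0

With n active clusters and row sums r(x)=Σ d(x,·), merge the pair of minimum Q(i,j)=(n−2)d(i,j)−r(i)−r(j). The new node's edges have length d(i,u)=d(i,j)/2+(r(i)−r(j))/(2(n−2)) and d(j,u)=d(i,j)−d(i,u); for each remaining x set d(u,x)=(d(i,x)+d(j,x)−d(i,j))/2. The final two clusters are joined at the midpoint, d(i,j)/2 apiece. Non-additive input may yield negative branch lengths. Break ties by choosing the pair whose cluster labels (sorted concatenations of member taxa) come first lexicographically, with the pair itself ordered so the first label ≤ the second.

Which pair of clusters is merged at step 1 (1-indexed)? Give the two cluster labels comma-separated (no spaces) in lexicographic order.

1. join D+Y (d=37, Q=-109) ⇒ DY; edges |D|=17/4, |Y|=131/4
  updated: d(DY,P)=18, d(DY,W)=-1/2
2. join DY+P (d=18, Q=-57/2) ⇒ DPY; edges |DY|=13/4, |P|=59/4
  updated: d(DPY,W)=-15/4
3. join DPY+W (d=-15/4) ⇒ DPWY; edges |DPY|=-15/8, |W|=-15/8
final tree: (((D:17/4,Y:131/4):13/4,P:59/4):-15/8,W:-15/8)
total length: 205/4

D,Y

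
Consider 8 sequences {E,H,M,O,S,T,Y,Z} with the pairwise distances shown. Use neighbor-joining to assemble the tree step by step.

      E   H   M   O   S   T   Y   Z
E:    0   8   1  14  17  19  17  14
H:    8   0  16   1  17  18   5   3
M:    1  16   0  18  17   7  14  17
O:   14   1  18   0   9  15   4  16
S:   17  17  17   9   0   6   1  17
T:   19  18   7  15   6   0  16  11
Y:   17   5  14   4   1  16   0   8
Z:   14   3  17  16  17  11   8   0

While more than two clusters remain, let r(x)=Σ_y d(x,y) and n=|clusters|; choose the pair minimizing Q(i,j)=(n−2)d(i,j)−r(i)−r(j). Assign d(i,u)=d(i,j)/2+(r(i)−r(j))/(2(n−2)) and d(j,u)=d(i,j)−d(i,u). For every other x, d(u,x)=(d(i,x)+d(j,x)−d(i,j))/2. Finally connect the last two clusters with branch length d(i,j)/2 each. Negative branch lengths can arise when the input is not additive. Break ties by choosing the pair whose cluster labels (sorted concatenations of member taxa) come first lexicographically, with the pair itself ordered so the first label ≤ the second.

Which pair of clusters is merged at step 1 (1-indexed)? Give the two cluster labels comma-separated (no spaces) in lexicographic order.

E,M

iteration 1: select E,M (d=1, Q=-174); attach at lengths (1/2, 1/2); label the merged cluster EM
  updated: d(EM,H)=23/2, d(EM,O)=31/2, d(EM,S)=33/2, d(EM,T)=25/2, d(EM,Y)=15, d(EM,Z)=15
iteration 2: select S,T (d=6, Q=-115); attach at lengths (9/5, 21/5); label the merged cluster ST
  updated: d(EM,ST)=23/2, d(H,ST)=29/2, d(O,ST)=9, d(ST,Y)=11/2, d(ST,Z)=11
iteration 3: select H,O (d=1, Q=-153/2); attach at lengths (-13/16, 29/16); label the merged cluster HO
  updated: d(EM,HO)=13, d(HO,ST)=45/4, d(HO,Y)=4, d(HO,Z)=9
iteration 4: select EM,ST (d=23/2, Q=-237/4); attach at lengths (199/24, 77/24); label the merged cluster EMST
  updated: d(EMST,HO)=51/8, d(EMST,Y)=9/2, d(EMST,Z)=29/4
iteration 5: select EMST,Z (d=29/4, Q=-223/8); attach at lengths (67/32, 165/32); label the merged cluster EMSTZ
  updated: d(EMSTZ,HO)=65/16, d(EMSTZ,Y)=21/8
iteration 6: select EMSTZ,HO (d=65/16, Q=-171/16); attach at lengths (43/32, 87/32); label the merged cluster EHMOSTZ
  updated: d(EHMOSTZ,Y)=41/32
iteration 7: select EHMOSTZ,Y (d=41/32); attach at lengths (41/64, 41/64); label the merged cluster EHMOSTYZ
final tree: (((((E:1/2,M:1/2):199/24,(S:9/5,T:21/5):77/24):67/32,Z:165/32):43/32,(H:-13/16,O:29/16):87/32):41/64,Y:41/64)
total length: 1027/32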